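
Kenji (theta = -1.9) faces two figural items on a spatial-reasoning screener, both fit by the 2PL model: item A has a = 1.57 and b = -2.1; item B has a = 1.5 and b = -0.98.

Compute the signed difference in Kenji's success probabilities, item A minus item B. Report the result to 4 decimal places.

0.3769

P(theta) = 1 / (1 + exp(−a(theta − b)))
P_A = 0.5779
P_B = 0.2010
P_A − P_B = 0.3769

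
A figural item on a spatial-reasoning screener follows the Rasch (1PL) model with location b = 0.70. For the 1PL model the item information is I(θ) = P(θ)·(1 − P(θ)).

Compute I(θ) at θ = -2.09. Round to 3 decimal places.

0.055

P = 1/(1+e^{2.7900}) = 0.0579
P(1−P) = 0.0579 × 0.9421 = 0.0545
I = P(1−P) = 0.05452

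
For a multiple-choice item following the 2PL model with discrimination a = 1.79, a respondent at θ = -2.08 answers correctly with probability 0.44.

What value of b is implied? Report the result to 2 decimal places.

P(θ) = 1 / (1 + exp(−a(θ − b)))
logit(0.44) = ln(0.44/0.56) = -0.2412
b = θ − logit/(a) = -2.08 − (-0.2412)/1.7900 = -1.9453

-1.95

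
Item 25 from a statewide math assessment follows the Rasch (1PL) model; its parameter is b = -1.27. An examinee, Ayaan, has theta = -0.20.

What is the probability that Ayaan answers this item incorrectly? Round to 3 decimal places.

P(theta) = 1 / (1 + exp(−(theta − b)))
Exponent: (-0.20 − (-1.27)) = 1.0700
1/(1 + e^{-1.0700}) = 0.7446
P = 0.7446
P(incorrect) = 1 − 0.7446 = 0.2554

0.255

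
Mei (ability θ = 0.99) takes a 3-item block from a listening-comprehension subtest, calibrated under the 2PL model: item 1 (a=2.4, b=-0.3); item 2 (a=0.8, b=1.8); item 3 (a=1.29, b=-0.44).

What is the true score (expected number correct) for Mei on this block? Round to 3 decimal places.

P(θ) = 1 / (1 + exp(−a(θ − b)))
P_1 = 1/(1+e^{-3.0960}) = 0.9567
P_2 = 1/(1+e^{0.6480}) = 0.3434
P_3 = 1/(1+e^{-1.8447}) = 0.8635
E[score] = 0.9567 + 0.3434 + 0.8635 = 2.1637

2.164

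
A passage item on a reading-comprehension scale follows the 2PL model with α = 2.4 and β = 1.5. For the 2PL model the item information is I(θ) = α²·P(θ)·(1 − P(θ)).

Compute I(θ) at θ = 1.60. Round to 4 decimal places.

1.4195

P = 1/(1+e^{-0.2400}) = 0.5597
P(1−P) = 0.5597 × 0.4403 = 0.2464
I = α² × P(1−P) = 2.4² × 0.2464 = 1.41946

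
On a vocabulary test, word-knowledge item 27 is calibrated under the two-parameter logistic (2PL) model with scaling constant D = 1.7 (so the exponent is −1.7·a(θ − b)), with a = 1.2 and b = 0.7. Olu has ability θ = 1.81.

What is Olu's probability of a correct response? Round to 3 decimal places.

0.906

P(θ) = 1 / (1 + exp(−D·a(θ − b)))
Exponent: 1.7 × 1.2 × (1.81 − 0.7) = 2.2644
1/(1 + e^{-2.2644}) = 0.9059
P = 0.9059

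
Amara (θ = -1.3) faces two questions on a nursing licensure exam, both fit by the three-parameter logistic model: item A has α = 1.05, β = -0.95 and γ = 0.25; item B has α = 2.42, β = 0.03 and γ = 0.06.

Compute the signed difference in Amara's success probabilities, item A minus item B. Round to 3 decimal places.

0.461

P(θ) = γ + (1 − γ) · 1 / (1 + exp(−α(θ − β)))
P_A = 0.5569
P_B = 0.0962
P_A − P_B = 0.4607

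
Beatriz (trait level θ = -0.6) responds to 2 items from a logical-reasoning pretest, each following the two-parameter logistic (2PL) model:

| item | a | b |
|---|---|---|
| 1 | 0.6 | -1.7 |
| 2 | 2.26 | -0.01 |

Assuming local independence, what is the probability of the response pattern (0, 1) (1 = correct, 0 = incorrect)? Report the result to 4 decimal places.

0.0711

P(θ) = 1 / (1 + exp(−a(θ − b)))
P_1 = 1/(1+e^{-0.6600}) = 0.6593
P_2 = 1/(1+e^{1.3334}) = 0.2086
L = (1−P_1) × P_2 = 0.3407 × 0.2086 = 0.07108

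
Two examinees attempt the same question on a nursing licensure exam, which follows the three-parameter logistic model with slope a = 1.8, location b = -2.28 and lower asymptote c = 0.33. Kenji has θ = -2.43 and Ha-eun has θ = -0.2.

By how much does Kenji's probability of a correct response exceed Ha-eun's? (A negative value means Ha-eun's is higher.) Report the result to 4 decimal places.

P(θ) = c + (1 − c) · 1 / (1 + exp(−a(θ − b)))
P(Kenji) = 0.6200  [exponent -0.2700]
P(Ha-eun) = 0.9845  [exponent 3.7440]
Difference = 0.6200 − 0.9845 = -0.3645

-0.3645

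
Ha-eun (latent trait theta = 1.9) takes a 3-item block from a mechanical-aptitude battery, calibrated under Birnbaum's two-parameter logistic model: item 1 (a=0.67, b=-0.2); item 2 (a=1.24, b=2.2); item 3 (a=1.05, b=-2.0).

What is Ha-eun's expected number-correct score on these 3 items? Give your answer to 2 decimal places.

2.19

P(theta) = 1 / (1 + exp(−a(theta − b)))
P_1 = 1/(1+e^{-1.4070}) = 0.8033
P_2 = 1/(1+e^{0.3720}) = 0.4081
P_3 = 1/(1+e^{-4.0950}) = 0.9836
E[score] = 0.8033 + 0.4081 + 0.9836 = 2.1950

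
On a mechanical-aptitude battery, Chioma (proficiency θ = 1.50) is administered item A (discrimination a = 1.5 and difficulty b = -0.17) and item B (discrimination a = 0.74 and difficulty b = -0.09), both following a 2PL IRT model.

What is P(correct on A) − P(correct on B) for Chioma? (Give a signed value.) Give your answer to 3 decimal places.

P(θ) = 1 / (1 + exp(−a(θ − b)))
P_A = 0.9245
P_B = 0.7643
P_A − P_B = 0.1602

0.160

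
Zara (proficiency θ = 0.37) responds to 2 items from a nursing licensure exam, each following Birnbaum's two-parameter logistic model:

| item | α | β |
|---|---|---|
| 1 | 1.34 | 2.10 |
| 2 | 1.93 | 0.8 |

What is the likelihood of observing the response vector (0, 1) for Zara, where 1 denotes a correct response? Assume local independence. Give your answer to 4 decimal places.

0.2764

P(θ) = 1 / (1 + exp(−α(θ − β)))
P_1 = 1/(1+e^{2.3182}) = 0.0896
P_2 = 1/(1+e^{0.8299}) = 0.3037
L = (1−P_1) × P_2 = 0.9104 × 0.3037 = 0.27645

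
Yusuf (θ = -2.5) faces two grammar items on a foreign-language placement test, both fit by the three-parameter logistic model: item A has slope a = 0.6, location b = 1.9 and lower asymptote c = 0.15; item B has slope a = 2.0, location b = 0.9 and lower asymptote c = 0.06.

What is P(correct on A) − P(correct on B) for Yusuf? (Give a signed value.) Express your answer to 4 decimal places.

0.1456

P(θ) = c + (1 − c) · 1 / (1 + exp(−a(θ − b)))
P_A = 0.2066
P_B = 0.0610
P_A − P_B = 0.1456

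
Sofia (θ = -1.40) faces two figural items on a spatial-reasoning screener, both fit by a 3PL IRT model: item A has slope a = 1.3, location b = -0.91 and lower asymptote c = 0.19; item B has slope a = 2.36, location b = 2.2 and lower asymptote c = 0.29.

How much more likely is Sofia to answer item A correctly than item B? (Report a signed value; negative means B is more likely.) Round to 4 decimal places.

0.1801

P(θ) = c + (1 − c) · 1 / (1 + exp(−a(θ − b)))
P_A = 0.4702
P_B = 0.2901
P_A − P_B = 0.1801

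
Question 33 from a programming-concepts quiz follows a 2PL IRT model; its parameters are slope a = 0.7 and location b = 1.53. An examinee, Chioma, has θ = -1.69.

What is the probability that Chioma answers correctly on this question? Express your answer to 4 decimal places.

P(θ) = 1 / (1 + exp(−a(θ − b)))
Exponent: 0.7 × (-1.69 − 1.53) = -2.2540
1/(1 + e^{2.2540}) = 0.0950

0.0950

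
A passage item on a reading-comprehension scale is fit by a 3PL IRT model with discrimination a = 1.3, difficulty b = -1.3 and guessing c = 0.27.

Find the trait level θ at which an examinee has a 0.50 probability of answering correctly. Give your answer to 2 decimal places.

P(θ) = c + (1 − c) · 1 / (1 + exp(−a(θ − b)))
Remove guessing floor: (0.50 − 0.27)/(1 − 0.27) = 0.3151
logit = ln(0.3151/0.6849) = -0.7765
θ = b + logit/(a) = -1.3 + (-0.7765)/1.3000 = -1.8973

-1.90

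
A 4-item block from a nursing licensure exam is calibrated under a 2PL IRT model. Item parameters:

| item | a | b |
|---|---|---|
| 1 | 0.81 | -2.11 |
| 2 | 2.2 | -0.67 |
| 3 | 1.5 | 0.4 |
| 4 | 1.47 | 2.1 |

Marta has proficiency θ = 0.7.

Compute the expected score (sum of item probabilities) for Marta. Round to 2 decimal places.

2.58

P(θ) = 1 / (1 + exp(−a(θ − b)))
P_1 = 1/(1+e^{-2.2761}) = 0.9069
P_2 = 1/(1+e^{-3.0140}) = 0.9532
P_3 = 1/(1+e^{-0.4500}) = 0.6106
P_4 = 1/(1+e^{2.0580}) = 0.1132
E[score] = 0.9069 + 0.9532 + 0.6106 + 0.1132 = 2.5840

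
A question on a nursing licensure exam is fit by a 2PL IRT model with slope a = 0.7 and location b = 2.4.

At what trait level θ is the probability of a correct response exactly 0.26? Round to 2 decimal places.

P(θ) = 1 / (1 + exp(−a(θ − b)))
logit = ln(0.2600/0.7400) = -1.0460
θ = b + logit/(a) = 2.4 + (-1.0460)/0.7000 = 0.9058

0.91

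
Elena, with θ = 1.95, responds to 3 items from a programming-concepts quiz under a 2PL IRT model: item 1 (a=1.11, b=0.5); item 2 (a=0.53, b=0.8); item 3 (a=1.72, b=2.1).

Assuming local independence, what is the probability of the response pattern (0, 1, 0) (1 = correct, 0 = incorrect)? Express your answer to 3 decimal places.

0.061

P(θ) = 1 / (1 + exp(−a(θ − b)))
P_1 = 1/(1+e^{-1.6095}) = 0.8333
P_2 = 1/(1+e^{-0.6095}) = 0.6478
P_3 = 1/(1+e^{0.2580}) = 0.4359
L = (1−P_1) × P_2 × (1−P_3) = 0.1667 × 0.6478 × 0.5641 = 0.06091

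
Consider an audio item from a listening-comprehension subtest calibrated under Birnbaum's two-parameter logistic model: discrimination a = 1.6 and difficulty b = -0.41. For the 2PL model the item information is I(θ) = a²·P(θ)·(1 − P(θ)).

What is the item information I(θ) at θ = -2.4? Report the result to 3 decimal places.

0.098

P = 1/(1+e^{3.1840}) = 0.0398
P(1−P) = 0.0398 × 0.9602 = 0.0382
I = a² × P(1−P) = 1.6² × 0.0382 = 0.09777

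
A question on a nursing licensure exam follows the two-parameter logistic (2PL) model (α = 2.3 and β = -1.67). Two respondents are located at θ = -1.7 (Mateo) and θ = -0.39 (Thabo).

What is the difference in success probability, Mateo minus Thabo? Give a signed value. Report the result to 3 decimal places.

P(θ) = 1 / (1 + exp(−α(θ − β)))
P(Mateo) = 0.4828  [exponent -0.0690]
P(Thabo) = 0.9500  [exponent 2.9440]
Difference = 0.4828 − 0.9500 = -0.4672

-0.467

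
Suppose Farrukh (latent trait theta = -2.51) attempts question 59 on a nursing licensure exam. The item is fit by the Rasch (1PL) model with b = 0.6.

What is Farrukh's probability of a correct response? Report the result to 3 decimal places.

0.043

P(theta) = 1 / (1 + exp(−(theta − b)))
Exponent: (-2.51 − 0.6) = -3.1100
1/(1 + e^{3.1100}) = 0.0427
P = 0.0427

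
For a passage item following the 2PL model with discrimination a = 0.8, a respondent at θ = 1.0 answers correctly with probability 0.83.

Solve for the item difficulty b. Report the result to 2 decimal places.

P(θ) = 1 / (1 + exp(−a(θ − b)))
logit(0.83) = ln(0.83/0.17) = 1.5856
b = θ − logit/(a) = 1.0 − 1.5856/0.8000 = -0.9820

-0.98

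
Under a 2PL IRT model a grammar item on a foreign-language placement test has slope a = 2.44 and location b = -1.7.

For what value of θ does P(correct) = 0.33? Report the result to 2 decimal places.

-1.99

P(θ) = 1 / (1 + exp(−a(θ − b)))
logit = ln(0.3300/0.6700) = -0.7082
θ = b + logit/(a) = -1.7 + (-0.7082)/2.4400 = -1.9902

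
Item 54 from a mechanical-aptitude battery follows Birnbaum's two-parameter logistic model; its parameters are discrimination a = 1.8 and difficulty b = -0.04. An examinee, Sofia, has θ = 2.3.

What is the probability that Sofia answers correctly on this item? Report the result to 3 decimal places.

0.985

P(θ) = 1 / (1 + exp(−a(θ − b)))
Exponent: 1.8 × (2.3 − (-0.04)) = 4.2120
1/(1 + e^{-4.2120}) = 0.9854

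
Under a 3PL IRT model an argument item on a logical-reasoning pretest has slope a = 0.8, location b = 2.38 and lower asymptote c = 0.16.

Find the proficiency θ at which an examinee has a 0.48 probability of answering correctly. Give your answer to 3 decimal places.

1.773

P(θ) = c + (1 − c) · 1 / (1 + exp(−a(θ − b)))
Remove guessing floor: (0.48 − 0.16)/(1 − 0.16) = 0.3810
logit = ln(0.3810/0.6190) = -0.4855
θ = b + logit/(a) = 2.38 + (-0.4855)/0.8000 = 1.7731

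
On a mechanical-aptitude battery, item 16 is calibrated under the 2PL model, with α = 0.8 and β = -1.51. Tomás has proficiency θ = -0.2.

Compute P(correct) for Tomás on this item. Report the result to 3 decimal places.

0.740

P(θ) = 1 / (1 + exp(−α(θ − β)))
Exponent: 0.8 × (-0.2 − (-1.51)) = 1.0480
1/(1 + e^{-1.0480}) = 0.7404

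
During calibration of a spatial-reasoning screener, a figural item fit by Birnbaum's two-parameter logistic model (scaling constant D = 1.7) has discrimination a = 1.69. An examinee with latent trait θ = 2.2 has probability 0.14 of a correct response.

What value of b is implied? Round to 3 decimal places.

2.832

P(θ) = 1 / (1 + exp(−D·a(θ − b)))
logit(0.14) = ln(0.14/0.86) = -1.8153
b = θ − logit/(1.7·a) = 2.2 − (-1.8153)/2.8730 = 2.8318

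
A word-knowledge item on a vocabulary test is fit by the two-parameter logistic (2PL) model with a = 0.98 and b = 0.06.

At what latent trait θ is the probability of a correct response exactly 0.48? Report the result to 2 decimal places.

P(θ) = 1 / (1 + exp(−a(θ − b)))
logit = ln(0.4800/0.5200) = -0.0800
θ = b + logit/(a) = 0.06 + (-0.0800)/0.9800 = -0.0217

-0.02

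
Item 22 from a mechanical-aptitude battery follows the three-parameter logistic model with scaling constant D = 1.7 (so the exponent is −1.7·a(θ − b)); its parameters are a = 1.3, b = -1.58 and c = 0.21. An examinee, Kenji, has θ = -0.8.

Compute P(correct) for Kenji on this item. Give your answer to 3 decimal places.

P(θ) = c + (1 − c) · 1 / (1 + exp(−D·a(θ − b)))
Exponent: 1.7 × 1.3 × (-0.8 − (-1.58)) = 1.7238
1/(1 + e^{-1.7238}) = 0.8486
P = 0.21 + 0.79 × 0.8486 = 0.8804

0.880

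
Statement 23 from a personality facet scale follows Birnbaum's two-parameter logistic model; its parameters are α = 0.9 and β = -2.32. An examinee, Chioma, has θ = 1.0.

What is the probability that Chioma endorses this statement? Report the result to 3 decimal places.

0.952

P(θ) = 1 / (1 + exp(−α(θ − β)))
Exponent: 0.9 × (1.0 − (-2.32)) = 2.9880
1/(1 + e^{-2.9880}) = 0.9520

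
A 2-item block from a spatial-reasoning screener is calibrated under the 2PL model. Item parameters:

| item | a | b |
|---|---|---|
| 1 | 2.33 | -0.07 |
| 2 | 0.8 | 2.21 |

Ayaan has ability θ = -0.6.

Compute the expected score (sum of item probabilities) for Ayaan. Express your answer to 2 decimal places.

0.32

P(θ) = 1 / (1 + exp(−a(θ − b)))
P_1 = 1/(1+e^{1.2349}) = 0.2253
P_2 = 1/(1+e^{2.2480}) = 0.0955
E[score] = 0.2253 + 0.0955 = 0.3208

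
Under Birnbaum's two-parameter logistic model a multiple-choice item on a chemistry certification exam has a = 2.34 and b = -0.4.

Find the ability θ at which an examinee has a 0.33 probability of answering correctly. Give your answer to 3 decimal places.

-0.703

P(θ) = 1 / (1 + exp(−a(θ − b)))
logit = ln(0.3300/0.6700) = -0.7082
θ = b + logit/(a) = -0.4 + (-0.7082)/2.3400 = -0.7026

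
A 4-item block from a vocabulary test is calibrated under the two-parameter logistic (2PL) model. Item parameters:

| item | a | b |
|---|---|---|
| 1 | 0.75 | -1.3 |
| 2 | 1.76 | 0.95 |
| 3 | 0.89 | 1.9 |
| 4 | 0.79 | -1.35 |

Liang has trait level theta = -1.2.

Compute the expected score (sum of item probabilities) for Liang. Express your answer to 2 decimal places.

1.13

P(theta) = 1 / (1 + exp(−a(theta − b)))
P_1 = 1/(1+e^{-0.0750}) = 0.5187
P_2 = 1/(1+e^{3.7840}) = 0.0222
P_3 = 1/(1+e^{2.7590}) = 0.0596
P_4 = 1/(1+e^{-0.1185}) = 0.5296
E[score] = 0.5187 + 0.0222 + 0.0596 + 0.5296 = 1.1301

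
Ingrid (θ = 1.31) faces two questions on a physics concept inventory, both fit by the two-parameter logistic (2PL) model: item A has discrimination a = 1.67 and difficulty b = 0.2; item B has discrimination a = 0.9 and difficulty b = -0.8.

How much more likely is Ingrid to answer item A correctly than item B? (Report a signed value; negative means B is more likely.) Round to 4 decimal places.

-0.0052

P(θ) = 1 / (1 + exp(−a(θ − b)))
P_A = 0.8646
P_B = 0.8698
P_A − P_B = -0.0052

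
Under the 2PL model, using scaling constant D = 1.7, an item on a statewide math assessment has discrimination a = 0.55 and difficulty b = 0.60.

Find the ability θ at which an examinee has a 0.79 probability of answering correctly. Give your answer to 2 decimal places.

2.02

P(θ) = 1 / (1 + exp(−D·a(θ − b)))
logit = ln(0.7900/0.2100) = 1.3249
θ = b + logit/(1.7·a) = 0.60 + 1.3249/0.9350 = 2.0170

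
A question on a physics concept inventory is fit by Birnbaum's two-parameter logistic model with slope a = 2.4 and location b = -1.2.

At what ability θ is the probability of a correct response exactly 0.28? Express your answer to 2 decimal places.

P(θ) = 1 / (1 + exp(−a(θ − b)))
logit = ln(0.2800/0.7200) = -0.9445
θ = b + logit/(a) = -1.2 + (-0.9445)/2.4000 = -1.5935

-1.59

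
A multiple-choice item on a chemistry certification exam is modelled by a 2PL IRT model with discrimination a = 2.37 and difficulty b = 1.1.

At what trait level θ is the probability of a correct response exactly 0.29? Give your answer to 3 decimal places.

0.722

P(θ) = 1 / (1 + exp(−a(θ − b)))
logit = ln(0.2900/0.7100) = -0.8954
θ = b + logit/(a) = 1.1 + (-0.8954)/2.3700 = 0.7222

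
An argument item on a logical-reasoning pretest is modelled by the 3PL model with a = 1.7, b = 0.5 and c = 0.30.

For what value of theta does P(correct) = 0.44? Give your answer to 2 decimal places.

-0.32

P(theta) = c + (1 − c) · 1 / (1 + exp(−a(theta − b)))
Remove guessing floor: (0.44 − 0.30)/(1 − 0.30) = 0.2000
logit = ln(0.2000/0.8000) = -1.3863
theta = b + logit/(a) = 0.5 + (-1.3863)/1.7000 = -0.3155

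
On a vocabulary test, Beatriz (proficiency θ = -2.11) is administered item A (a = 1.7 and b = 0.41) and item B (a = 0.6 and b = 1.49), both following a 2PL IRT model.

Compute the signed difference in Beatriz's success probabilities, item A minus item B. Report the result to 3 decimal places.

-0.090

P(θ) = 1 / (1 + exp(−a(θ − b)))
P_A = 0.0136
P_B = 0.1034
P_A − P_B = -0.0898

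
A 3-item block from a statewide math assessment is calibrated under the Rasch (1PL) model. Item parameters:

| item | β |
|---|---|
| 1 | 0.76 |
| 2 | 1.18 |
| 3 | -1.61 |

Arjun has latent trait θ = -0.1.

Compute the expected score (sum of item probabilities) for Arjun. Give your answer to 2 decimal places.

1.33

P(θ) = 1 / (1 + exp(−(θ − β)))
P_1 = 1/(1+e^{0.8600}) = 0.2973
P_2 = 1/(1+e^{1.2800}) = 0.2176
P_3 = 1/(1+e^{-1.5100}) = 0.8191
E[score] = 0.2973 + 0.2176 + 0.8191 = 1.3340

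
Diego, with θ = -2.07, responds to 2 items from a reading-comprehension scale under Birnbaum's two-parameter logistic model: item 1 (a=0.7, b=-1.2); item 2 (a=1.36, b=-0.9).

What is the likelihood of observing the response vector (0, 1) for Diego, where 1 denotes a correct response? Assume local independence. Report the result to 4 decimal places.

P(θ) = 1 / (1 + exp(−a(θ − b)))
P_1 = 1/(1+e^{0.6090}) = 0.3523
P_2 = 1/(1+e^{1.5912}) = 0.1692
L = (1−P_1) × P_2 = 0.6477 × 0.1692 = 0.10960

0.1096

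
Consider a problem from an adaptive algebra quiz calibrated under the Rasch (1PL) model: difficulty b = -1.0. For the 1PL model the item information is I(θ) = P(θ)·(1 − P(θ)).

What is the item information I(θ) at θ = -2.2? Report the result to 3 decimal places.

P = 1/(1+e^{1.2000}) = 0.2315
P(1−P) = 0.2315 × 0.7685 = 0.1779
I = P(1−P) = 0.17789

0.178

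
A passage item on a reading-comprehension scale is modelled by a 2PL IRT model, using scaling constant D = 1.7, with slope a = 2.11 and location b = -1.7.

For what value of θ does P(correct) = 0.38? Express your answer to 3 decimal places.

-1.836

P(θ) = 1 / (1 + exp(−D·a(θ − b)))
logit = ln(0.3800/0.6200) = -0.4895
θ = b + logit/(1.7·a) = -1.7 + (-0.4895)/3.5870 = -1.8365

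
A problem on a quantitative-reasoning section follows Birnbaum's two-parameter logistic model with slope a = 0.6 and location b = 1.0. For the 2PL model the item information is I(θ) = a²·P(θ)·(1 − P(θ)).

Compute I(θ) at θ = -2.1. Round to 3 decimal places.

P = 1/(1+e^{1.8600}) = 0.1347
P(1−P) = 0.1347 × 0.8653 = 0.1166
I = a² × P(1−P) = 0.6² × 0.1166 = 0.04196

0.042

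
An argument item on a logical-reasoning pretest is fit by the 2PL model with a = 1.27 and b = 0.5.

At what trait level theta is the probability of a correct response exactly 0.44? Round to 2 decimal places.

0.31

P(theta) = 1 / (1 + exp(−a(theta − b)))
logit = ln(0.4400/0.5600) = -0.2412
theta = b + logit/(a) = 0.5 + (-0.2412)/1.2700 = 0.3101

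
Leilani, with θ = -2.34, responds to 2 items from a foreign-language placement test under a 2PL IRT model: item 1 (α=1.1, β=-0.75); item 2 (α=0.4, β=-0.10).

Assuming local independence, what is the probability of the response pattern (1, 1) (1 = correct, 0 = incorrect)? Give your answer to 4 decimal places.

P(θ) = 1 / (1 + exp(−α(θ − β)))
P_1 = 1/(1+e^{1.7490}) = 0.1482
P_2 = 1/(1+e^{0.8960}) = 0.2899
L = P_1 × P_2 = 0.1482 × 0.2899 = 0.04295

0.0430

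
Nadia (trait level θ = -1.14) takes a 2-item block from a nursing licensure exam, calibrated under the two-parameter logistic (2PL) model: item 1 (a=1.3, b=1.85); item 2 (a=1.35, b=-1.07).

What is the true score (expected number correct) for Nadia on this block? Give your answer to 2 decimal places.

0.50

P(θ) = 1 / (1 + exp(−a(θ − b)))
P_1 = 1/(1+e^{3.8870}) = 0.0201
P_2 = 1/(1+e^{0.0945}) = 0.4764
E[score] = 0.0201 + 0.4764 = 0.4965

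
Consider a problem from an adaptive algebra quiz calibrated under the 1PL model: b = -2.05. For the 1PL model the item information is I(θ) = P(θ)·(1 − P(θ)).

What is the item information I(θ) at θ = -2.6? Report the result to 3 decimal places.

P = 1/(1+e^{0.5500}) = 0.3659
P(1−P) = 0.3659 × 0.6341 = 0.2320
I = P(1−P) = 0.23201

0.232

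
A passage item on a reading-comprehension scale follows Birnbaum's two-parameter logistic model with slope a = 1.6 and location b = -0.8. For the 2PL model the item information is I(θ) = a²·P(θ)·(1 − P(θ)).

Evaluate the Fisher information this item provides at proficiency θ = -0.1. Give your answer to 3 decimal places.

P = 1/(1+e^{-1.1200}) = 0.7540
P(1−P) = 0.7540 × 0.2460 = 0.1855
I = a² × P(1−P) = 1.6² × 0.1855 = 0.47485

0.475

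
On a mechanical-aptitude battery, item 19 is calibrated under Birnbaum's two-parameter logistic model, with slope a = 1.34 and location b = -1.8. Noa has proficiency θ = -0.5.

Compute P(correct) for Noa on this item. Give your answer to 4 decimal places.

P(θ) = 1 / (1 + exp(−a(θ − b)))
Exponent: 1.34 × (-0.5 − (-1.8)) = 1.7420
1/(1 + e^{-1.7420}) = 0.8509

0.8509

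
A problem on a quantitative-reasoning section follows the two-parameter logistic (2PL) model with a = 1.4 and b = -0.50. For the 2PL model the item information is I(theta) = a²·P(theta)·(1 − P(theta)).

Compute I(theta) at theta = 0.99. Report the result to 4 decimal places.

0.1926

P = 1/(1+e^{-2.0860}) = 0.8895
P(1−P) = 0.8895 × 0.1105 = 0.0983
I = a² × P(1−P) = 1.4² × 0.0983 = 0.19259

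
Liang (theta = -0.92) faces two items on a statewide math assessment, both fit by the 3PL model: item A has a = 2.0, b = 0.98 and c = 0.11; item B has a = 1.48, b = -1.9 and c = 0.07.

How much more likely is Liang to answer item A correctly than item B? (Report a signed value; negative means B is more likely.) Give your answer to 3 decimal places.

P(theta) = c + (1 − c) · 1 / (1 + exp(−a(theta − b)))
P_A = 0.1295
P_B = 0.8234
P_A − P_B = -0.6939

-0.694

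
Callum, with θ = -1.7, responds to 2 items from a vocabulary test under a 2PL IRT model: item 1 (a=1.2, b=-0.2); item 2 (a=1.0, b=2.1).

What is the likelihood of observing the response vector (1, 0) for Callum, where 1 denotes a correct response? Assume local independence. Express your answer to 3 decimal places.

P(θ) = 1 / (1 + exp(−a(θ − b)))
P_1 = 1/(1+e^{1.8000}) = 0.1419
P_2 = 1/(1+e^{3.8000}) = 0.0219
L = P_1 × (1−P_2) = 0.1419 × 0.9781 = 0.13875

0.139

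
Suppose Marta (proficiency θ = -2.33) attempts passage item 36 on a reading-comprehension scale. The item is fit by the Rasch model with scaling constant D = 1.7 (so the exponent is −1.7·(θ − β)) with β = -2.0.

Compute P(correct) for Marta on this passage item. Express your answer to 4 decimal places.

0.3633

P(θ) = 1 / (1 + exp(−D·(θ − β)))
Exponent: 1.7 × (-2.33 − (-2.0)) = -0.5610
1/(1 + e^{0.5610}) = 0.3633
P = 0.3633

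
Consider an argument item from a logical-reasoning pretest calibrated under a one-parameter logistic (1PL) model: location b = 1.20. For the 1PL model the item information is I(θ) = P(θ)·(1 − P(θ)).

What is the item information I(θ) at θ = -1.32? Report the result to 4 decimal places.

P = 1/(1+e^{2.5200}) = 0.0745
P(1−P) = 0.0745 × 0.9255 = 0.0689
I = P(1−P) = 0.06892

0.0689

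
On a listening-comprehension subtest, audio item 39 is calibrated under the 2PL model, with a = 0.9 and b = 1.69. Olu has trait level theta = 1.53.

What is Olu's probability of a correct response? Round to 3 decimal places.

0.464

P(theta) = 1 / (1 + exp(−a(theta − b)))
Exponent: 0.9 × (1.53 − 1.69) = -0.1440
1/(1 + e^{0.1440}) = 0.4641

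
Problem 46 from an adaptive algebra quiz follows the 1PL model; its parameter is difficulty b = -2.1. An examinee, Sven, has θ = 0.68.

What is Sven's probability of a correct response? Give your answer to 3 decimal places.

P(θ) = 1 / (1 + exp(−(θ − b)))
Exponent: (0.68 − (-2.1)) = 2.7800
1/(1 + e^{-2.7800}) = 0.9416
P = 0.9416

0.942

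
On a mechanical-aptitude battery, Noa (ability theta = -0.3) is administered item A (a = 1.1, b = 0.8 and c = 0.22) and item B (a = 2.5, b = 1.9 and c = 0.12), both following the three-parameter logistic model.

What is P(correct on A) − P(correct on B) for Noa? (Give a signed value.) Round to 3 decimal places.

P(theta) = c + (1 − c) · 1 / (1 + exp(−a(theta − b)))
P_A = 0.3992
P_B = 0.1236
P_A − P_B = 0.2756

0.276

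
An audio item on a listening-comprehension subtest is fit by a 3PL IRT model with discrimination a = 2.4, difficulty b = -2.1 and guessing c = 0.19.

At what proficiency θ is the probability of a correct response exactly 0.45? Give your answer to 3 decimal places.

-2.412

P(θ) = c + (1 − c) · 1 / (1 + exp(−a(θ − b)))
Remove guessing floor: (0.45 − 0.19)/(1 − 0.19) = 0.3210
logit = ln(0.3210/0.6790) = -0.7492
θ = b + logit/(a) = -2.1 + (-0.7492)/2.4000 = -2.4122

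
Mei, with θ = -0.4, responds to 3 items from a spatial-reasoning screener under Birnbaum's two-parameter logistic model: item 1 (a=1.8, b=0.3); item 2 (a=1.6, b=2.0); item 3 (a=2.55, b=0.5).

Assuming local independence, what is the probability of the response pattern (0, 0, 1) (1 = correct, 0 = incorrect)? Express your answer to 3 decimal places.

P(θ) = 1 / (1 + exp(−a(θ − b)))
P_1 = 1/(1+e^{1.2600}) = 0.2210
P_2 = 1/(1+e^{3.8400}) = 0.0210
P_3 = 1/(1+e^{2.2950}) = 0.0915
L = (1−P_1) × (1−P_2) × P_3 = 0.7790 × 0.9790 × 0.0915 = 0.06981

0.070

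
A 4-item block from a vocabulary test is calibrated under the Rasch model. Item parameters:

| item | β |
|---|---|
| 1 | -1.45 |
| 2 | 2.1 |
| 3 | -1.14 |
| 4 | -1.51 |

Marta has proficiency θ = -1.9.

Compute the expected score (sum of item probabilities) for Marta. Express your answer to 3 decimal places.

P(θ) = 1 / (1 + exp(−(θ − β)))
P_1 = 1/(1+e^{0.4500}) = 0.3894
P_2 = 1/(1+e^{4.0000}) = 0.0180
P_3 = 1/(1+e^{0.7600}) = 0.3186
P_4 = 1/(1+e^{0.3900}) = 0.4037
E[score] = 0.3894 + 0.0180 + 0.3186 + 0.4037 = 1.1297

1.130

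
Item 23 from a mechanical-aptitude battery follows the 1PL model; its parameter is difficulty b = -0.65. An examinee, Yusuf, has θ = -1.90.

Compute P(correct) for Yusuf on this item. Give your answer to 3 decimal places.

P(θ) = 1 / (1 + exp(−(θ − b)))
Exponent: (-1.90 − (-0.65)) = -1.2500
1/(1 + e^{1.2500}) = 0.2227
P = 0.2227

0.223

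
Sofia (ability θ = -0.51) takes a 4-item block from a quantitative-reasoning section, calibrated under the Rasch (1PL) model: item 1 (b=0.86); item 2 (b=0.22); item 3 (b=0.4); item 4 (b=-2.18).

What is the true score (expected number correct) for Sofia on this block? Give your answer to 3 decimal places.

P(θ) = 1 / (1 + exp(−(θ − b)))
P_1 = 1/(1+e^{1.3700}) = 0.2026
P_2 = 1/(1+e^{0.7300}) = 0.3252
P_3 = 1/(1+e^{0.9100}) = 0.2870
P_4 = 1/(1+e^{-1.6700}) = 0.8416
E[score] = 0.2026 + 0.3252 + 0.2870 + 0.8416 = 1.6564

1.656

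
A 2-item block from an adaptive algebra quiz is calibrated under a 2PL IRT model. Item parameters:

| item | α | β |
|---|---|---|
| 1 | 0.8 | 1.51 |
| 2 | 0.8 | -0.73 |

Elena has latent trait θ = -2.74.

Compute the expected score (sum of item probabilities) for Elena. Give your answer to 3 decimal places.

P(θ) = 1 / (1 + exp(−α(θ − β)))
P_1 = 1/(1+e^{3.4000}) = 0.0323
P_2 = 1/(1+e^{1.6080}) = 0.1669
E[score] = 0.0323 + 0.1669 = 0.1992

0.199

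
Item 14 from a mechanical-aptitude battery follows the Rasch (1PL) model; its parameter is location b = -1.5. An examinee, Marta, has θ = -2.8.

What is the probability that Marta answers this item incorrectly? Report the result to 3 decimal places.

P(θ) = 1 / (1 + exp(−(θ − b)))
Exponent: (-2.8 − (-1.5)) = -1.3000
1/(1 + e^{1.3000}) = 0.2142
P = 0.2142
P(incorrect) = 1 − 0.2142 = 0.7858

0.786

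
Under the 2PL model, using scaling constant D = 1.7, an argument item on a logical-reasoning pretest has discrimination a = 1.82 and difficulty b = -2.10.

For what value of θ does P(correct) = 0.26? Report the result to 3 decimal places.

P(θ) = 1 / (1 + exp(−D·a(θ − b)))
logit = ln(0.2600/0.7400) = -1.0460
θ = b + logit/(1.7·a) = -2.10 + (-1.0460)/3.0940 = -2.4381

-2.438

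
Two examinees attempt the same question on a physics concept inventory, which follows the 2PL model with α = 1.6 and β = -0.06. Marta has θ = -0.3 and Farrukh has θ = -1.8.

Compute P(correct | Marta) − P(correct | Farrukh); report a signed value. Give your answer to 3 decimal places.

P(θ) = 1 / (1 + exp(−α(θ − β)))
P(Marta) = 0.4052  [exponent -0.3840]
P(Farrukh) = 0.0582  [exponent -2.7840]
Difference = 0.4052 − 0.0582 = 0.3470

0.347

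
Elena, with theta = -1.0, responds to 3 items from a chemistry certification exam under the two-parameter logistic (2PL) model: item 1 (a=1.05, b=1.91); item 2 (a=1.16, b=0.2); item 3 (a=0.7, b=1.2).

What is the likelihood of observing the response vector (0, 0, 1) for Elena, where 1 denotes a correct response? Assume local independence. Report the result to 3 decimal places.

P(theta) = 1 / (1 + exp(−a(theta − b)))
P_1 = 1/(1+e^{3.0555}) = 0.0450
P_2 = 1/(1+e^{1.3920}) = 0.1991
P_3 = 1/(1+e^{1.5400}) = 0.1765
L = (1−P_1) × (1−P_2) × P_3 = 0.9550 × 0.8009 × 0.1765 = 0.13503

0.135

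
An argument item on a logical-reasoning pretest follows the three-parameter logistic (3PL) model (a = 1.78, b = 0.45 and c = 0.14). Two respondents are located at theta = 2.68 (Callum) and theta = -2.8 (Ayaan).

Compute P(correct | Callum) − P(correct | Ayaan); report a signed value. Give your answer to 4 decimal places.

0.8414

P(theta) = c + (1 − c) · 1 / (1 + exp(−a(theta − b)))
P(Callum) = 0.9841  [exponent 3.9694]
P(Ayaan) = 0.1426  [exponent -5.7850]
Difference = 0.9841 − 0.1426 = 0.8414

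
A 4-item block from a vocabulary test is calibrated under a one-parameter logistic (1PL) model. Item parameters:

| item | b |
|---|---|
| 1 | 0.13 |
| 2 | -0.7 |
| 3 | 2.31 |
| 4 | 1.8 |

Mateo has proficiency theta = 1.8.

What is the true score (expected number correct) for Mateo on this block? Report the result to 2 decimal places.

P(theta) = 1 / (1 + exp(−(theta − b)))
P_1 = 1/(1+e^{-1.6700}) = 0.8416
P_2 = 1/(1+e^{-2.5000}) = 0.9241
P_3 = 1/(1+e^{0.5100}) = 0.3752
P_4 = 1/(1+e^{0.0000}) = 0.5000
E[score] = 0.8416 + 0.9241 + 0.3752 + 0.5000 = 2.6409

2.64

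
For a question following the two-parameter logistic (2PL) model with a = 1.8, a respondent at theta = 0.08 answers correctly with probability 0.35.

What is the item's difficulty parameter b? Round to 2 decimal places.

0.42

P(theta) = 1 / (1 + exp(−a(theta − b)))
logit(0.35) = ln(0.35/0.65) = -0.6190
b = theta − logit/(a) = 0.08 − (-0.6190)/1.8000 = 0.4239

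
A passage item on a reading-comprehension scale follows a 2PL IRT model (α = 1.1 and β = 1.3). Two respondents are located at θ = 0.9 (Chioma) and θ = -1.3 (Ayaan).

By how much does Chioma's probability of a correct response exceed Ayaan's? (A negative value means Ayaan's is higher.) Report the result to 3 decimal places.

P(θ) = 1 / (1 + exp(−α(θ − β)))
P(Chioma) = 0.3917  [exponent -0.4400]
P(Ayaan) = 0.0542  [exponent -2.8600]
Difference = 0.3917 − 0.0542 = 0.3376

0.338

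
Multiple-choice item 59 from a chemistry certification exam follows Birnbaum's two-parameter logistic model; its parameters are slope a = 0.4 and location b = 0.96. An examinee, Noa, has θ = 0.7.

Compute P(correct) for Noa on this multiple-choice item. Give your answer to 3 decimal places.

0.474

P(θ) = 1 / (1 + exp(−a(θ − b)))
Exponent: 0.4 × (0.7 − 0.96) = -0.1040
1/(1 + e^{0.1040}) = 0.4740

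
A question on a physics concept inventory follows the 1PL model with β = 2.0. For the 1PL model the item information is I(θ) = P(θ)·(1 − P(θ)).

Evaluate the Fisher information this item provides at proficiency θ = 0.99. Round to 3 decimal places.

P = 1/(1+e^{1.0100}) = 0.2670
P(1−P) = 0.2670 × 0.7330 = 0.1957
I = P(1−P) = 0.19570

0.196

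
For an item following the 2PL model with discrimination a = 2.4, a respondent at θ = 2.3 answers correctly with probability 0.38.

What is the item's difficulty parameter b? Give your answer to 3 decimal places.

P(θ) = 1 / (1 + exp(−a(θ − b)))
logit(0.38) = ln(0.38/0.62) = -0.4895
b = θ − logit/(a) = 2.3 − (-0.4895)/2.4000 = 2.5040

2.504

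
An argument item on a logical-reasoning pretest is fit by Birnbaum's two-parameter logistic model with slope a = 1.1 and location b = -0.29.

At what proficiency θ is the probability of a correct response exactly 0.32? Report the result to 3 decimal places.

P(θ) = 1 / (1 + exp(−a(θ − b)))
logit = ln(0.3200/0.6800) = -0.7538
θ = b + logit/(a) = -0.29 + (-0.7538)/1.1000 = -0.9752

-0.975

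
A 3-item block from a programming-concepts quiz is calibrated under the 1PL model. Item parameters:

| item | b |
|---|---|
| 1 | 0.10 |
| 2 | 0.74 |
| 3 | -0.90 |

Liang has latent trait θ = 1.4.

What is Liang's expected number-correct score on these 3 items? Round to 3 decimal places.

2.354

P(θ) = 1 / (1 + exp(−(θ − b)))
P_1 = 1/(1+e^{-1.3000}) = 0.7858
P_2 = 1/(1+e^{-0.6600}) = 0.6593
P_3 = 1/(1+e^{-2.3000}) = 0.9089
E[score] = 0.7858 + 0.6593 + 0.9089 = 2.3540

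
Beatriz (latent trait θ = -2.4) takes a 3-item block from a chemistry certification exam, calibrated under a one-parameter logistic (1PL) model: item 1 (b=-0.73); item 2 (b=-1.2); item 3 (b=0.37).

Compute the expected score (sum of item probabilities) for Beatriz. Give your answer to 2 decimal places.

P(θ) = 1 / (1 + exp(−(θ − b)))
P_1 = 1/(1+e^{1.6700}) = 0.1584
P_2 = 1/(1+e^{1.2000}) = 0.2315
P_3 = 1/(1+e^{2.7700}) = 0.0590
E[score] = 0.1584 + 0.2315 + 0.0590 = 0.4489

0.45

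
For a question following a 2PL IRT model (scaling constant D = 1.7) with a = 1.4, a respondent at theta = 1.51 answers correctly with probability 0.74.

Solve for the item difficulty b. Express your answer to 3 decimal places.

P(theta) = 1 / (1 + exp(−D·a(theta − b)))
logit(0.74) = ln(0.74/0.26) = 1.0460
b = theta − logit/(1.7·a) = 1.51 − 1.0460/2.3800 = 1.0705

1.071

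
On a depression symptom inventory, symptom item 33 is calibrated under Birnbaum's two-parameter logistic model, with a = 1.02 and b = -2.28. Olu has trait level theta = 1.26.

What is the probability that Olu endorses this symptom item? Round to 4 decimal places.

P(theta) = 1 / (1 + exp(−a(theta − b)))
Exponent: 1.02 × (1.26 − (-2.28)) = 3.6108
1/(1 + e^{-3.6108}) = 0.9737

0.9737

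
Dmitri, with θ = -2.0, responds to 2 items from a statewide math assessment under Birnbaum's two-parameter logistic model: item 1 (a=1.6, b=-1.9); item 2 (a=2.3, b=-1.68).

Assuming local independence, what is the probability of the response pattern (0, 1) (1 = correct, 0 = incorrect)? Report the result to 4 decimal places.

0.1749

P(θ) = 1 / (1 + exp(−a(θ − b)))
P_1 = 1/(1+e^{0.1600}) = 0.4601
P_2 = 1/(1+e^{0.7360}) = 0.3239
L = (1−P_1) × P_2 = 0.5399 × 0.3239 = 0.17487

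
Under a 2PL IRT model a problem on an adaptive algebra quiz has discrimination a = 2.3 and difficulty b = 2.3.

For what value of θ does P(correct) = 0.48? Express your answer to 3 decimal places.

2.265

P(θ) = 1 / (1 + exp(−a(θ − b)))
logit = ln(0.4800/0.5200) = -0.0800
θ = b + logit/(a) = 2.3 + (-0.0800)/2.3000 = 2.2652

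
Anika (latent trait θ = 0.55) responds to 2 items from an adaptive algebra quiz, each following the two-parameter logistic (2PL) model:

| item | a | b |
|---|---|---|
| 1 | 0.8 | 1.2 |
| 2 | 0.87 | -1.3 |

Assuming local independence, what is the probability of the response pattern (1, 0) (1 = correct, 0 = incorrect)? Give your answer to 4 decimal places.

0.0621

P(θ) = 1 / (1 + exp(−a(θ − b)))
P_1 = 1/(1+e^{0.5200}) = 0.3729
P_2 = 1/(1+e^{-1.6095}) = 0.8333
L = P_1 × (1−P_2) = 0.3729 × 0.1667 = 0.06214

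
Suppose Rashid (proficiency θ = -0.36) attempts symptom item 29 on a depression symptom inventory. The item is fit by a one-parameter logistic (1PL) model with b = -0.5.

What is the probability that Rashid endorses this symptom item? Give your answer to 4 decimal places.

P(θ) = 1 / (1 + exp(−(θ − b)))
Exponent: (-0.36 − (-0.5)) = 0.1400
1/(1 + e^{-0.1400}) = 0.5349
P = 0.5349

0.5349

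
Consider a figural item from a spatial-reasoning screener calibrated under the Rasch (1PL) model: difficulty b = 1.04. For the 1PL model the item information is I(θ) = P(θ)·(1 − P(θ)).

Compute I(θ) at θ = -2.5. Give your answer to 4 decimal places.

P = 1/(1+e^{3.5400}) = 0.0282
P(1−P) = 0.0282 × 0.9718 = 0.0274
I = P(1−P) = 0.02740

0.0274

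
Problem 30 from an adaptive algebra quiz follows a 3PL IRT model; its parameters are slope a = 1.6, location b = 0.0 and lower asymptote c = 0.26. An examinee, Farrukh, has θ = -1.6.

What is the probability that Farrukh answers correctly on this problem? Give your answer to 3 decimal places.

P(θ) = c + (1 − c) · 1 / (1 + exp(−a(θ − b)))
Exponent: 1.6 × (-1.6 − 0.0) = -2.5600
1/(1 + e^{2.5600}) = 0.0718
P = 0.26 + 0.74 × 0.0718 = 0.3131

0.313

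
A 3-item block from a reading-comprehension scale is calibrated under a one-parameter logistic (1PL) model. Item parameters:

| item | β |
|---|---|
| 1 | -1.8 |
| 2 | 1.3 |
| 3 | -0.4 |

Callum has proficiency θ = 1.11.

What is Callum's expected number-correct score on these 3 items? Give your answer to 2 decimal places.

P(θ) = 1 / (1 + exp(−(θ − β)))
P_1 = 1/(1+e^{-2.9100}) = 0.9483
P_2 = 1/(1+e^{0.1900}) = 0.4526
P_3 = 1/(1+e^{-1.5100}) = 0.8191
E[score] = 0.9483 + 0.4526 + 0.8191 = 2.2200

2.22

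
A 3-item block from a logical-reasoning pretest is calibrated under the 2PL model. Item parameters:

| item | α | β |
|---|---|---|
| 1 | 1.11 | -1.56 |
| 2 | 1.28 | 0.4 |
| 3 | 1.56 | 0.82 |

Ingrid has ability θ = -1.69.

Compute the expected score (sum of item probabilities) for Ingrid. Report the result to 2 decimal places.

0.55

P(θ) = 1 / (1 + exp(−α(θ − β)))
P_1 = 1/(1+e^{0.1443}) = 0.4640
P_2 = 1/(1+e^{2.6752}) = 0.0645
P_3 = 1/(1+e^{3.9156}) = 0.0195
E[score] = 0.4640 + 0.0645 + 0.0195 = 0.5480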